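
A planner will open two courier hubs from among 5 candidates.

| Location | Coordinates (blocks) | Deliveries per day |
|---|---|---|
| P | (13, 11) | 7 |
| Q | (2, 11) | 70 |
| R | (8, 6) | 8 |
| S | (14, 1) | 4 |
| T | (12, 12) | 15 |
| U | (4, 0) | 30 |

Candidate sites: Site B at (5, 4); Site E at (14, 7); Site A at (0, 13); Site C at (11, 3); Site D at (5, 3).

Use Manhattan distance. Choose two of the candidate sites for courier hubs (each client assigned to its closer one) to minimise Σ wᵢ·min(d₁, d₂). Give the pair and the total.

Evaluate every pair (each demand assigned to the nearer of the two):
  {Site A, Site D}: total = 792
  {Site B, Site A}: total = 818
  {Site A, Site C}: total = 868
  {Site E, Site A}: total = 1010
  {Site B, Site E}: total = 1054
  {Site E, Site D}: total = 1102
  {Site B, Site C}: total = 1130
  {Site C, Site D}: total = 1178
  {Site B, Site D}: total = 1234
  {Site E, Site C}: total = 1628
Best pair: {Site A, Site D} with total 792.

{Site A, Site D}, total 792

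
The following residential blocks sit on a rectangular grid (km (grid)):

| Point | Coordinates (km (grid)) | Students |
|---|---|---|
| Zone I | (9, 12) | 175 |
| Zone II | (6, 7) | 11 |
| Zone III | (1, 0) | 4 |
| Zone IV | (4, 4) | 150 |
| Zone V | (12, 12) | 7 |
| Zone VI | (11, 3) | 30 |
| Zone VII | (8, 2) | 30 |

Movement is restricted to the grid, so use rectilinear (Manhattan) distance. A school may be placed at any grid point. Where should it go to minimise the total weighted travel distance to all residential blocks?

(9, 4)

Manhattan distance separates: Σwᵢ(|x−xᵢ|+|y−yᵢ|) = Σwᵢ|x−xᵢ| + Σwᵢ|y−yᵢ|, so x and y are optimised independently as 1-D weighted medians.
Total weight W = 407; half = 203.5.
x-coordinate, sorted with cumulative weight:
  x=1 (Zone III, w=4) cum 4
  x=4 (Zone IV, w=150) cum 154
  x=6 (Zone II, w=11) cum 165
  x=8 (Zone VII, w=30) cum 195
  x=9 (Zone I, w=175) cum 370  ← median
  x=11 (Zone VI, w=30) cum 400
  x=12 (Zone V, w=7) cum 407
⇒ x* = 9
y-coordinate, sorted with cumulative weight:
  y=0 (Zone III, w=4) cum 4
  y=2 (Zone VII, w=30) cum 34
  y=3 (Zone VI, w=30) cum 64
  y=4 (Zone IV, w=150) cum 214  ← median
  y=7 (Zone II, w=11) cum 225
  y=12 (Zone I, w=175) cum 400
  y=12 (Zone V, w=7) cum 407
⇒ y* = 4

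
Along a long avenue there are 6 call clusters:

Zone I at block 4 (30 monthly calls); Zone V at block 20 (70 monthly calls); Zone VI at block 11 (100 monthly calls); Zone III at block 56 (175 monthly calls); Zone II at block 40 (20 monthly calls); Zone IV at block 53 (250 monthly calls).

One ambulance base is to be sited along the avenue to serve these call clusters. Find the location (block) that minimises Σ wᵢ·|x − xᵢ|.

For a sum of weighted absolute distances on a line, the optimum is the weighted median (not the mean). Total weight W = 645; half-weight = 322.5.
Sort by position and accumulate weight:
  block 4 (Zone I, w=30) → cum 30
  block 11 (Zone VI, w=100) → cum 130
  block 20 (Zone V, w=70) → cum 200
  block 40 (Zone II, w=20) → cum 220
  block 53 (Zone IV, w=250) → cum 470  ≥ 322.5 → median here
  block 56 (Zone III, w=175) → cum 645
Optimal location: block 53.

x = 53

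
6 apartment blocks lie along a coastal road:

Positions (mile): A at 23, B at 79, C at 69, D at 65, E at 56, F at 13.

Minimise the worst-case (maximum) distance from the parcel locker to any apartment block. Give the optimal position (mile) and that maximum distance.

The 1-center on a line is the midpoint of the two extreme points: leftmost at 13, rightmost at 79.
Optimal location = (13 + 79)/2 = 46; maximum distance = (79 − 13)/2 = 33.

location 46, max distance 33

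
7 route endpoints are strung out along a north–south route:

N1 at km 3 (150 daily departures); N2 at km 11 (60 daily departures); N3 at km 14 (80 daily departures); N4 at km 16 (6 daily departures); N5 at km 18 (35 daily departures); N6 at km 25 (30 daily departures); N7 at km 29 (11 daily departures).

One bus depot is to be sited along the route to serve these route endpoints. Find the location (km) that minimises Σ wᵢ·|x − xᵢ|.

For a sum of weighted absolute distances on a line, the optimum is the weighted median (not the mean). Total weight W = 372; half-weight = 186.
Sort by position and accumulate weight:
  km 3 (N1, w=150) → cum 150
  km 11 (N2, w=60) → cum 210  ≥ 186 → median here
  km 14 (N3, w=80) → cum 290
  km 16 (N4, w=6) → cum 296
  km 18 (N5, w=35) → cum 331
  km 25 (N6, w=30) → cum 361
  km 29 (N7, w=11) → cum 372
Optimal location: km 11.

x = 11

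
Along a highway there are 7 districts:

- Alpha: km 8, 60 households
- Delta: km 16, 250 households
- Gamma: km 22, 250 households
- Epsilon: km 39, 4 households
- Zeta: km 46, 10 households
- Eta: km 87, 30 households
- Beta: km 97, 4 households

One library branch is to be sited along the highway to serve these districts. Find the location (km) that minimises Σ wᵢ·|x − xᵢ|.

For a sum of weighted absolute distances on a line, the optimum is the weighted median (not the mean). Total weight W = 608; half-weight = 304.
Sort by position and accumulate weight:
  km 8 (Alpha, w=60) → cum 60
  km 16 (Delta, w=250) → cum 310  ≥ 304 → median here
  km 22 (Gamma, w=250) → cum 560
  km 39 (Epsilon, w=4) → cum 564
  km 46 (Zeta, w=10) → cum 574
  km 87 (Eta, w=30) → cum 604
  km 97 (Beta, w=4) → cum 608
Optimal location: km 16.

x = 16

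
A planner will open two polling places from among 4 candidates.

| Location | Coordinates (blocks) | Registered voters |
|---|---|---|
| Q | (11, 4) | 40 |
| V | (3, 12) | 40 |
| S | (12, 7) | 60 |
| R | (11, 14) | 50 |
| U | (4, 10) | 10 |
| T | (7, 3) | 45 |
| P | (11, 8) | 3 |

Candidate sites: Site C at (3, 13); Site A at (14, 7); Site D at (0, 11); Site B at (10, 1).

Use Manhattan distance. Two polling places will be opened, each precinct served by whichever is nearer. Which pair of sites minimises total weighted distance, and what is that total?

{Site C, Site A}, total 1397

Evaluate every pair (each demand assigned to the nearer of the two):
  {Site C, Site A}: total = 1397
  {Site C, Site B}: total = 1419
  {Site A, Site D}: total = 1577
  {Site A, Site B}: total = 1787
  {Site D, Site B}: total = 1799
  {Site C, Site D}: total = 2779
Best pair: {Site C, Site A} with total 1397.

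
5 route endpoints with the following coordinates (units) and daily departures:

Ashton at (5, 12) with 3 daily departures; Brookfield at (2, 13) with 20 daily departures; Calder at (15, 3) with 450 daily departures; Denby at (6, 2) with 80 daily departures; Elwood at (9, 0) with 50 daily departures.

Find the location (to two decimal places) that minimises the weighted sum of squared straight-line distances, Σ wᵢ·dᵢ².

(12.83, 3.00)

The minimiser of Σwᵢ‖p−pᵢ‖² is the weighted centroid p* = (Σwᵢpᵢ)/(Σwᵢ).
Σwᵢ = 603.
Σwᵢxᵢ = 3·5 + 20·2 + 450·15 + 80·6 + 50·9 = 7735.
Σwᵢyᵢ = 3·12 + 20·13 + 450·3 + 80·2 + 50·0 = 1806.
x* = 7735/603 = 12.83, y* = 1806/603 = 3.00.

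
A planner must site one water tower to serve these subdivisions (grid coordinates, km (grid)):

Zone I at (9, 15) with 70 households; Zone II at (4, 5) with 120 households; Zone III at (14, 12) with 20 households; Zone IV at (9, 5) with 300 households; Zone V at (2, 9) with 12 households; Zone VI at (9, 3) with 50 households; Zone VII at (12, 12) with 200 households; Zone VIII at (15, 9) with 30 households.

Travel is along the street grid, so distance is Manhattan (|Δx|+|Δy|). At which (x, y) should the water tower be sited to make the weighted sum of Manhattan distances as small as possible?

(9, 5)

Manhattan distance separates: Σwᵢ(|x−xᵢ|+|y−yᵢ|) = Σwᵢ|x−xᵢ| + Σwᵢ|y−yᵢ|, so x and y are optimised independently as 1-D weighted medians.
Total weight W = 802; half = 401.
x-coordinate, sorted with cumulative weight:
  x=2 (Zone V, w=12) cum 12
  x=4 (Zone II, w=120) cum 132
  x=9 (Zone I, w=70) cum 202
  x=9 (Zone IV, w=300) cum 502  ← median
  x=9 (Zone VI, w=50) cum 552
  x=12 (Zone VII, w=200) cum 752
  x=14 (Zone III, w=20) cum 772
  x=15 (Zone VIII, w=30) cum 802
⇒ x* = 9
y-coordinate, sorted with cumulative weight:
  y=3 (Zone VI, w=50) cum 50
  y=5 (Zone II, w=120) cum 170
  y=5 (Zone IV, w=300) cum 470  ← median
  y=9 (Zone V, w=12) cum 482
  y=9 (Zone VIII, w=30) cum 512
  y=12 (Zone III, w=20) cum 532
  y=12 (Zone VII, w=200) cum 732
  y=15 (Zone I, w=70) cum 802
⇒ y* = 5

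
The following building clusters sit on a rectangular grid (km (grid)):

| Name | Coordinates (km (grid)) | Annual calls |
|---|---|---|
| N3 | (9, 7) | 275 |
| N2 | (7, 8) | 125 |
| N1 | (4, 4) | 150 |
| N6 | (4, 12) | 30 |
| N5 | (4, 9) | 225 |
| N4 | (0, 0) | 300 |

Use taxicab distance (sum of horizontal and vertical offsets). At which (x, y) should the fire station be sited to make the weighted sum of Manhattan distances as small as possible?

(4, 7)

Manhattan distance separates: Σwᵢ(|x−xᵢ|+|y−yᵢ|) = Σwᵢ|x−xᵢ| + Σwᵢ|y−yᵢ|, so x and y are optimised independently as 1-D weighted medians.
Total weight W = 1105; half = 552.5.
x-coordinate, sorted with cumulative weight:
  x=0 (N4, w=300) cum 300
  x=4 (N1, w=150) cum 450
  x=4 (N6, w=30) cum 480
  x=4 (N5, w=225) cum 705  ← median
  x=7 (N2, w=125) cum 830
  x=9 (N3, w=275) cum 1105
⇒ x* = 4
y-coordinate, sorted with cumulative weight:
  y=0 (N4, w=300) cum 300
  y=4 (N1, w=150) cum 450
  y=7 (N3, w=275) cum 725  ← median
  y=8 (N2, w=125) cum 850
  y=9 (N5, w=225) cum 1075
  y=12 (N6, w=30) cum 1105
⇒ y* = 7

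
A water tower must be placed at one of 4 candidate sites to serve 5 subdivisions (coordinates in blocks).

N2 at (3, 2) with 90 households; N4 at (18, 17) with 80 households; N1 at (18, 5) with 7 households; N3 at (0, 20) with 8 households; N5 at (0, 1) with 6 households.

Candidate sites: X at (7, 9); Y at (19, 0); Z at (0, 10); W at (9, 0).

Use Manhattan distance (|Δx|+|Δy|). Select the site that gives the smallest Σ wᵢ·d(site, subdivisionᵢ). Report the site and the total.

Total weighted distance at each candidate:
  X (7, 9): total = 2849
  Y (19, 0): total = 3534
  Z (0, 10): total = 3285
  W (9, 0): total = 3190
Minimum is at X with total 2849 blocks.

X, total 2849 blocks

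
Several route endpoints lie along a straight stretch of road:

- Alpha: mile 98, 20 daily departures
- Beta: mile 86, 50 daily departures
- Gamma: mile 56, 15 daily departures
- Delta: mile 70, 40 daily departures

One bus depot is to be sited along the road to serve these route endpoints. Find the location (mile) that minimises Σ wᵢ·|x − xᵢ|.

For a sum of weighted absolute distances on a line, the optimum is the weighted median (not the mean). Total weight W = 125; half-weight = 62.5.
Sort by position and accumulate weight:
  mile 56 (Gamma, w=15) → cum 15
  mile 70 (Delta, w=40) → cum 55
  mile 86 (Beta, w=50) → cum 105  ≥ 62.5 → median here
  mile 98 (Alpha, w=20) → cum 125
Optimal location: mile 86.

x = 86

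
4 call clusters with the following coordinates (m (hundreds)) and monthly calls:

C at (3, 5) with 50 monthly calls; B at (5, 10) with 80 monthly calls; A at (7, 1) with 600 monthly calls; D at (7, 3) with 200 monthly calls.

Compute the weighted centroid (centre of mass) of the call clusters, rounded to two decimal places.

(6.61, 2.42)

The minimiser of Σwᵢ‖p−pᵢ‖² is the weighted centroid p* = (Σwᵢpᵢ)/(Σwᵢ).
Σwᵢ = 930.
Σwᵢxᵢ = 50·3 + 80·5 + 600·7 + 200·7 = 6150.
Σwᵢyᵢ = 50·5 + 80·10 + 600·1 + 200·3 = 2250.
x* = 6150/930 = 6.61, y* = 2250/930 = 2.42.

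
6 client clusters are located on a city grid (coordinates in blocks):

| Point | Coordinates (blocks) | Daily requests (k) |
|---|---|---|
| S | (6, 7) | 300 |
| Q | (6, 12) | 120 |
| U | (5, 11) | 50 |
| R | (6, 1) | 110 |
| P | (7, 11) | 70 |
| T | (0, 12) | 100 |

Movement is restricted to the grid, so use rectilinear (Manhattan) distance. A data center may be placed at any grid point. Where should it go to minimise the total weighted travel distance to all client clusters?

(6, 7)

Manhattan distance separates: Σwᵢ(|x−xᵢ|+|y−yᵢ|) = Σwᵢ|x−xᵢ| + Σwᵢ|y−yᵢ|, so x and y are optimised independently as 1-D weighted medians.
Total weight W = 750; half = 375.
x-coordinate, sorted with cumulative weight:
  x=0 (T, w=100) cum 100
  x=5 (U, w=50) cum 150
  x=6 (S, w=300) cum 450  ← median
  x=6 (Q, w=120) cum 570
  x=6 (R, w=110) cum 680
  x=7 (P, w=70) cum 750
⇒ x* = 6
y-coordinate, sorted with cumulative weight:
  y=1 (R, w=110) cum 110
  y=7 (S, w=300) cum 410  ← median
  y=11 (U, w=50) cum 460
  y=11 (P, w=70) cum 530
  y=12 (Q, w=120) cum 650
  y=12 (T, w=100) cum 750
⇒ y* = 7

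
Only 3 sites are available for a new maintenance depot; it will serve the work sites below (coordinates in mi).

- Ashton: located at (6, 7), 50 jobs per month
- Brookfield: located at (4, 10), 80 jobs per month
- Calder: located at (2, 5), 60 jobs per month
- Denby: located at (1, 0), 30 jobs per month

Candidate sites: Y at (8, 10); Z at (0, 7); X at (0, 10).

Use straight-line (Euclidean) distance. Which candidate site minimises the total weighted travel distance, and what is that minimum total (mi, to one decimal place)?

Z, total 1081.8 mi

Total weighted distance at each candidate:
  Y (8, 10): total = 1335.1
  Z (0, 7): total = 1081.8
  X (0, 10): total = 1280.0
Minimum is at Z with total 1081.8 mi.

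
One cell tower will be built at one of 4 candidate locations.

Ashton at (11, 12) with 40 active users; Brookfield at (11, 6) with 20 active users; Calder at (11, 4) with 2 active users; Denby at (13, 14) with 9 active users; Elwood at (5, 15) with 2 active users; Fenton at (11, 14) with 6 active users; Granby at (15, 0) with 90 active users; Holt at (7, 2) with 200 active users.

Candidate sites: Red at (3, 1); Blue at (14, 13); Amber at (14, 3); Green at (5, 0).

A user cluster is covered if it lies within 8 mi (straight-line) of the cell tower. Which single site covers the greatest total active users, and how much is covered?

Amber, covering 312

Coverage radius r = 8 mi; a point is covered iff (Δx)²+(Δy)² ≤ 8² = 64.
  Red (3, 1): covers {Holt} → 200
  Blue (14, 13): covers {Ashton, Brookfield, Denby, Fenton} → 75
  Amber (14, 3): covers {Brookfield, Calder, Granby, Holt} → 312
  Green (5, 0): covers {Calder, Holt} → 202
Maximum coverage at Amber: 312 active users.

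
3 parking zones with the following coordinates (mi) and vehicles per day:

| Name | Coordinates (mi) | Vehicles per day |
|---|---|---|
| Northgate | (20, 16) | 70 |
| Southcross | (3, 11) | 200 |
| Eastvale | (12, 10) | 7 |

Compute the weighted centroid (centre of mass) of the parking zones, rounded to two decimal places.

The minimiser of Σwᵢ‖p−pᵢ‖² is the weighted centroid p* = (Σwᵢpᵢ)/(Σwᵢ).
Σwᵢ = 277.
Σwᵢxᵢ = 70·20 + 200·3 + 7·12 = 2084.
Σwᵢyᵢ = 70·16 + 200·11 + 7·10 = 3390.
x* = 2084/277 = 7.52, y* = 3390/277 = 12.24.

(7.52, 12.24)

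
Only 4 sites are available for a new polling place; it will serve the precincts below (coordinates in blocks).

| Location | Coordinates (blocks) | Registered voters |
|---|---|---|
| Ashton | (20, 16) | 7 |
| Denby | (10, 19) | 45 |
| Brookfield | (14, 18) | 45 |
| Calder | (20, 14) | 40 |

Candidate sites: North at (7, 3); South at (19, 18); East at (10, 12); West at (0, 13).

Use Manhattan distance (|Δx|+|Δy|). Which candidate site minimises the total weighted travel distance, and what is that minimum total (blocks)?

South, total 896 blocks

Total weighted distance at each candidate:
  North (7, 3): total = 2987
  South (19, 18): total = 896
  East (10, 12): total = 1343
  West (0, 13): total = 2576
Minimum is at South with total 896 blocks.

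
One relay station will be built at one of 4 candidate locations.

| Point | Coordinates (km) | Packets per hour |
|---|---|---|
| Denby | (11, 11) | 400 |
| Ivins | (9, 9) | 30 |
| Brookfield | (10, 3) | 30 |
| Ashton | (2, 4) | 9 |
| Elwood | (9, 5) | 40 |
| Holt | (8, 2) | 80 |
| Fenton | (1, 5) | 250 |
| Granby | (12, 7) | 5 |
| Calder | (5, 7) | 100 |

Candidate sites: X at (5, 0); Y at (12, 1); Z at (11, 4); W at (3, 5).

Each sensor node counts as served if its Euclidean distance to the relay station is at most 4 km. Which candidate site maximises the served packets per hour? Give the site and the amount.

W, covering 359

Coverage radius r = 4 km; a point is covered iff (Δx)²+(Δy)² ≤ 4² = 16.
  X (5, 0): covers {Holt} → 80
  Y (12, 1): covers {Brookfield} → 30
  Z (11, 4): covers {Brookfield, Elwood, Holt, Granby} → 155
  W (3, 5): covers {Ashton, Fenton, Calder} → 359
Maximum coverage at W: 359 packets per hour.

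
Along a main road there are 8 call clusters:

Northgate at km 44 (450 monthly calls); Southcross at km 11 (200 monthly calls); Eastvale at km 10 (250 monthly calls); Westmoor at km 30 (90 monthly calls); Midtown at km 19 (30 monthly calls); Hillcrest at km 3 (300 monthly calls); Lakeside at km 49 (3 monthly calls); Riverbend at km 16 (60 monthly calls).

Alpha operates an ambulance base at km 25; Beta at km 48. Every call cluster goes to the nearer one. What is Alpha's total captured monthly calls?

The indifferent point is the midpoint (25+48)/2 = 36.5; call clusters left of it (closer to Alpha at 25) go to Alpha, those right go to Beta.
  Hillcrest at 3 (w=300) → Alpha
  Eastvale at 10 (w=250) → Alpha
  Southcross at 11 (w=200) → Alpha
  Riverbend at 16 (w=60) → Alpha
  Midtown at 19 (w=30) → Alpha
  Westmoor at 30 (w=90) → Alpha
  Northgate at 44 (w=450) → Beta
  Lakeside at 49 (w=3) → Beta
Alpha captures 930; Beta captures 453.

930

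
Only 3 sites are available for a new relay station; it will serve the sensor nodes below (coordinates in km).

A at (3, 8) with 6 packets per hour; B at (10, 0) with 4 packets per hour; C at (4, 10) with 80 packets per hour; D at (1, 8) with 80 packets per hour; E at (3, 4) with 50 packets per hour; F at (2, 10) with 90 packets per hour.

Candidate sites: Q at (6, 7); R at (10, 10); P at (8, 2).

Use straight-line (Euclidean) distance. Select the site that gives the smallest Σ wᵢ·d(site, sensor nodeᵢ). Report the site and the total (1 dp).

Total weighted distance at each candidate:
  Q (6, 7): total = 1409.7
  R (10, 10): total = 2482.2
  P (8, 2): total = 2680.5
Minimum is at Q with total 1409.7 km.

Q, total 1409.7 km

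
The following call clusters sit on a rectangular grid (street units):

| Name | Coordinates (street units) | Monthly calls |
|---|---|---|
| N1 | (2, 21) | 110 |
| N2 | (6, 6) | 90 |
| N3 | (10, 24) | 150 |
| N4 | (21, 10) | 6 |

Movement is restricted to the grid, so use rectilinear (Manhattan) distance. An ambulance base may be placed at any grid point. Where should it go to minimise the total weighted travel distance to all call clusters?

Manhattan distance separates: Σwᵢ(|x−xᵢ|+|y−yᵢ|) = Σwᵢ|x−xᵢ| + Σwᵢ|y−yᵢ|, so x and y are optimised independently as 1-D weighted medians.
Total weight W = 356; half = 178.
x-coordinate, sorted with cumulative weight:
  x=2 (N1, w=110) cum 110
  x=6 (N2, w=90) cum 200  ← median
  x=10 (N3, w=150) cum 350
  x=21 (N4, w=6) cum 356
⇒ x* = 6
y-coordinate, sorted with cumulative weight:
  y=6 (N2, w=90) cum 90
  y=10 (N4, w=6) cum 96
  y=21 (N1, w=110) cum 206  ← median
  y=24 (N3, w=150) cum 356
⇒ y* = 21

(6, 21)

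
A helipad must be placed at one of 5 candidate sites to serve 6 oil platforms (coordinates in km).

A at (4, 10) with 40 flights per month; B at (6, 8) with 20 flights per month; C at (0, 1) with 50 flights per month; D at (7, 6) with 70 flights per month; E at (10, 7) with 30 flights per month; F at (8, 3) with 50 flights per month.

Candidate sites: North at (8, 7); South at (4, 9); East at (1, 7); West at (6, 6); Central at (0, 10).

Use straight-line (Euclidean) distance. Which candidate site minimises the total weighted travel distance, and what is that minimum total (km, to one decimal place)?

Total weighted distance at each candidate:
  North (8, 7): total = 1103.7
  South (4, 9): total = 1379.2
  East (1, 7): total = 1674.7
  West (6, 6): total = 983.4
  Central (0, 10): total = 2145.6
Minimum is at West with total 983.4 km.

West, total 983.4 km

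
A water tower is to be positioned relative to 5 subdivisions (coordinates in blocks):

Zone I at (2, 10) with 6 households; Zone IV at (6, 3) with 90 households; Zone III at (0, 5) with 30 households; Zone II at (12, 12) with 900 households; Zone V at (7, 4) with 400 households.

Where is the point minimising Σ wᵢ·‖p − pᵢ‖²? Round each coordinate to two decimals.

The minimiser of Σwᵢ‖p−pᵢ‖² is the weighted centroid p* = (Σwᵢpᵢ)/(Σwᵢ).
Σwᵢ = 1426.
Σwᵢxᵢ = 6·2 + 90·6 + 30·0 + 900·12 + 400·7 = 14152.
Σwᵢyᵢ = 6·10 + 90·3 + 30·5 + 900·12 + 400·4 = 12880.
x* = 14152/1426 = 9.92, y* = 12880/1426 = 9.03.

(9.92, 9.03)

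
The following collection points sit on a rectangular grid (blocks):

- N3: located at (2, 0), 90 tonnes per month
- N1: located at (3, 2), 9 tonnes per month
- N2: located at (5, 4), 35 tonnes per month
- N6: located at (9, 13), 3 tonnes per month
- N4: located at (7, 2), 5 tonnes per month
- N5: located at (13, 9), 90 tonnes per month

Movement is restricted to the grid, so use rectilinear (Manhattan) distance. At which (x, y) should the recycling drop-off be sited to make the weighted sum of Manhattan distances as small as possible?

(5, 4)

Manhattan distance separates: Σwᵢ(|x−xᵢ|+|y−yᵢ|) = Σwᵢ|x−xᵢ| + Σwᵢ|y−yᵢ|, so x and y are optimised independently as 1-D weighted medians.
Total weight W = 232; half = 116.
x-coordinate, sorted with cumulative weight:
  x=2 (N3, w=90) cum 90
  x=3 (N1, w=9) cum 99
  x=5 (N2, w=35) cum 134  ← median
  x=7 (N4, w=5) cum 139
  x=9 (N6, w=3) cum 142
  x=13 (N5, w=90) cum 232
⇒ x* = 5
y-coordinate, sorted with cumulative weight:
  y=0 (N3, w=90) cum 90
  y=2 (N1, w=9) cum 99
  y=2 (N4, w=5) cum 104
  y=4 (N2, w=35) cum 139  ← median
  y=9 (N5, w=90) cum 229
  y=13 (N6, w=3) cum 232
⇒ y* = 4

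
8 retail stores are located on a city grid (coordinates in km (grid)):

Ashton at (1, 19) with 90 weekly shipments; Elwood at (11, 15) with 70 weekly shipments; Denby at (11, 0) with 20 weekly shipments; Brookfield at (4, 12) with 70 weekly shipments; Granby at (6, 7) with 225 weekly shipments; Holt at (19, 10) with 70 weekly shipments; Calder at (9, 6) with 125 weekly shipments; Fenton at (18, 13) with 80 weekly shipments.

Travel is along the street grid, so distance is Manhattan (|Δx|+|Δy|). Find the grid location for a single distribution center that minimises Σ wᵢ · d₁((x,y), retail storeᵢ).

Manhattan distance separates: Σwᵢ(|x−xᵢ|+|y−yᵢ|) = Σwᵢ|x−xᵢ| + Σwᵢ|y−yᵢ|, so x and y are optimised independently as 1-D weighted medians.
Total weight W = 750; half = 375.
x-coordinate, sorted with cumulative weight:
  x=1 (Ashton, w=90) cum 90
  x=4 (Brookfield, w=70) cum 160
  x=6 (Granby, w=225) cum 385  ← median
  x=9 (Calder, w=125) cum 510
  x=11 (Elwood, w=70) cum 580
  x=11 (Denby, w=20) cum 600
  x=18 (Fenton, w=80) cum 680
  x=19 (Holt, w=70) cum 750
⇒ x* = 6
y-coordinate, sorted with cumulative weight:
  y=0 (Denby, w=20) cum 20
  y=6 (Calder, w=125) cum 145
  y=7 (Granby, w=225) cum 370
  y=10 (Holt, w=70) cum 440  ← median
  y=12 (Brookfield, w=70) cum 510
  y=13 (Fenton, w=80) cum 590
  y=15 (Elwood, w=70) cum 660
  y=19 (Ashton, w=90) cum 750
⇒ y* = 10

(6, 10)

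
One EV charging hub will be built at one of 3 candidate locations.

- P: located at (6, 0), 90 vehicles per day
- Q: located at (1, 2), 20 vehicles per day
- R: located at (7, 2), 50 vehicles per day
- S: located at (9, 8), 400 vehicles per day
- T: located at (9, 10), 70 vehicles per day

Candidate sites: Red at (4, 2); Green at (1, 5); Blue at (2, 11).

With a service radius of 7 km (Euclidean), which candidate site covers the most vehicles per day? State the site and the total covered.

Red, covering 160

Coverage radius r = 7 km; a point is covered iff (Δx)²+(Δy)² ≤ 7² = 49.
  Red (4, 2): covers {P, Q, R} → 160
  Green (1, 5): covers {Q, R} → 70
  Blue (2, 11): covers {none} → 0
Maximum coverage at Red: 160 vehicles per day.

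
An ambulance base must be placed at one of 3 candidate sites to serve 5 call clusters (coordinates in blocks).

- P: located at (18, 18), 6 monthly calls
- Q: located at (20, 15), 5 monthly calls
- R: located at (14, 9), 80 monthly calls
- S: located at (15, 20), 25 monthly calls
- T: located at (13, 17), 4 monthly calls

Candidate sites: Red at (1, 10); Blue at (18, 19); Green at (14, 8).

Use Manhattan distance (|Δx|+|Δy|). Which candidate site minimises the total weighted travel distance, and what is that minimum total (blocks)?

Green, total 594 blocks

Total weighted distance at each candidate:
  Red (1, 10): total = 2066
  Blue (18, 19): total = 1284
  Green (14, 8): total = 594
Minimum is at Green with total 594 blocks.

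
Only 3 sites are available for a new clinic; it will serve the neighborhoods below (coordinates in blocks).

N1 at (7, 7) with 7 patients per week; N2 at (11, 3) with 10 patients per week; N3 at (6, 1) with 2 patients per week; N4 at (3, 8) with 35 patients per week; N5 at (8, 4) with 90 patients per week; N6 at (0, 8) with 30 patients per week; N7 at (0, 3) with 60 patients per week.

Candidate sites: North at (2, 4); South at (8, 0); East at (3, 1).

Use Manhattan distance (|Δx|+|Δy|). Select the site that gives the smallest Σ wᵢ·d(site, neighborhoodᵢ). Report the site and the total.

Total weighted distance at each candidate:
  North (2, 4): total = 1245
  South (8, 0): total = 2077
  East (3, 1): total = 1741
Minimum is at North with total 1245 blocks.

North, total 1245 blocks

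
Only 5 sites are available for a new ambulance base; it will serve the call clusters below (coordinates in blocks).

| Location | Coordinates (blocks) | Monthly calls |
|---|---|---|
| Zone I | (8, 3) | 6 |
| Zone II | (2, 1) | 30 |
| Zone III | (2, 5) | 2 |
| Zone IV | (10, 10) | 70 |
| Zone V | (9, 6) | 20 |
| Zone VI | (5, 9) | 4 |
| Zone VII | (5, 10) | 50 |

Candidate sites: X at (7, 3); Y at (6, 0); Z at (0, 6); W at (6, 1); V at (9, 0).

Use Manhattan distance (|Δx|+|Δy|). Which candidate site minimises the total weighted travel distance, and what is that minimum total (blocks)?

Total weighted distance at each candidate:
  X (7, 3): total = 1512
  Y (6, 0): total = 1948
  Z (0, 6): total = 1924
  W (6, 1): total = 1766
  V (9, 0): total = 1930
Minimum is at X with total 1512 blocks.

X, total 1512 blocks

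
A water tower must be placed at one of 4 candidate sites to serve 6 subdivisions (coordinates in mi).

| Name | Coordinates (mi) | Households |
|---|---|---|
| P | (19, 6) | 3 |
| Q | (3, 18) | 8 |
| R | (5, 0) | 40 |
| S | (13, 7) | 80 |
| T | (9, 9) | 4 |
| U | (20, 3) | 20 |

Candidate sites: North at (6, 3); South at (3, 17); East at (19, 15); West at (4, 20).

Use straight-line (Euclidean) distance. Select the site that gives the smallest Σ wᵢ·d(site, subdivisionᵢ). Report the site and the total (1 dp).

Total weighted distance at each candidate:
  North (6, 3): total = 1240.7
  South (3, 17): total = 2362.8
  East (19, 15): total = 2065.4
  West (4, 20): total = 2660.6
Minimum is at North with total 1240.7 mi.

North, total 1240.7 mi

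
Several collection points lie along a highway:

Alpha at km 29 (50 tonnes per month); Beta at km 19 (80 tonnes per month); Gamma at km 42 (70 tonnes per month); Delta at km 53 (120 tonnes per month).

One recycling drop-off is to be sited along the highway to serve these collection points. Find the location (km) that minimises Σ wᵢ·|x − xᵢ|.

x = 42

For a sum of weighted absolute distances on a line, the optimum is the weighted median (not the mean). Total weight W = 320; half-weight = 160.
Sort by position and accumulate weight:
  km 19 (Beta, w=80) → cum 80
  km 29 (Alpha, w=50) → cum 130
  km 42 (Gamma, w=70) → cum 200  ≥ 160 → median here
  km 53 (Delta, w=120) → cum 320
Optimal location: km 42.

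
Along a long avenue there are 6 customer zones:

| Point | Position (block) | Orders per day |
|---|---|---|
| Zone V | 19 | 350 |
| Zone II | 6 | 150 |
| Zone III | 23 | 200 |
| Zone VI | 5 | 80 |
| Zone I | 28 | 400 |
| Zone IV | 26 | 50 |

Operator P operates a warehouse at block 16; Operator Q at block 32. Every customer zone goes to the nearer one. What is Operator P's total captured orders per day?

The indifferent point is the midpoint (16+32)/2 = 24; customer zones left of it (closer to Operator P at 16) go to Operator P, those right go to Operator Q.
  Zone VI at 5 (w=80) → Operator P
  Zone II at 6 (w=150) → Operator P
  Zone V at 19 (w=350) → Operator P
  Zone III at 23 (w=200) → Operator P
  Zone IV at 26 (w=50) → Operator Q
  Zone I at 28 (w=400) → Operator Q
Operator P captures 780; Operator Q captures 450.

780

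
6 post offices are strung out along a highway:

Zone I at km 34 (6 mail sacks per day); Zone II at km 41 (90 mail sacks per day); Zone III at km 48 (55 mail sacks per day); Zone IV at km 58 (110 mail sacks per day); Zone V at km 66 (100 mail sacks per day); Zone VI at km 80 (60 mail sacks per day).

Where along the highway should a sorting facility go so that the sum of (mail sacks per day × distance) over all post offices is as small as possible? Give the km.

For a sum of weighted absolute distances on a line, the optimum is the weighted median (not the mean). Total weight W = 421; half-weight = 210.5.
Sort by position and accumulate weight:
  km 34 (Zone I, w=6) → cum 6
  km 41 (Zone II, w=90) → cum 96
  km 48 (Zone III, w=55) → cum 151
  km 58 (Zone IV, w=110) → cum 261  ≥ 210.5 → median here
  km 66 (Zone V, w=100) → cum 361
  km 80 (Zone VI, w=60) → cum 421
Optimal location: km 58.

x = 58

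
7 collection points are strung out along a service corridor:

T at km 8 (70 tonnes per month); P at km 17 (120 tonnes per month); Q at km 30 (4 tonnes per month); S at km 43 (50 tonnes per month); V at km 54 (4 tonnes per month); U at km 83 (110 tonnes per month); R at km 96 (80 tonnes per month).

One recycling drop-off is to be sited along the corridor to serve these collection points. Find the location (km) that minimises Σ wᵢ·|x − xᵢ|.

x = 43

For a sum of weighted absolute distances on a line, the optimum is the weighted median (not the mean). Total weight W = 438; half-weight = 219.
Sort by position and accumulate weight:
  km 8 (T, w=70) → cum 70
  km 17 (P, w=120) → cum 190
  km 30 (Q, w=4) → cum 194
  km 43 (S, w=50) → cum 244  ≥ 219 → median here
  km 54 (V, w=4) → cum 248
  km 83 (U, w=110) → cum 358
  km 96 (R, w=80) → cum 438
Optimal location: km 43.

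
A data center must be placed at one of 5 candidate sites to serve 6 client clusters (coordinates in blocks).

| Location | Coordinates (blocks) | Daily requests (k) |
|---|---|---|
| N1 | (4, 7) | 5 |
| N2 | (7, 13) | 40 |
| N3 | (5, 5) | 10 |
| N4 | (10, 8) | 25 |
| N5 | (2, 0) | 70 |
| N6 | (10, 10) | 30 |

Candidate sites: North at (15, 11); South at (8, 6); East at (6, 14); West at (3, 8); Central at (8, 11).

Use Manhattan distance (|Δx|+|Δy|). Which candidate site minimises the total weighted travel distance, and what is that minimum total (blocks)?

Total weighted distance at each candidate:
  North (15, 11): total = 2695
  South (8, 6): total = 1505
  East (6, 14): total = 1975
  West (3, 8): total = 1495
  Central (8, 11): total = 1655
Minimum is at West with total 1495 blocks.

West, total 1495 blocks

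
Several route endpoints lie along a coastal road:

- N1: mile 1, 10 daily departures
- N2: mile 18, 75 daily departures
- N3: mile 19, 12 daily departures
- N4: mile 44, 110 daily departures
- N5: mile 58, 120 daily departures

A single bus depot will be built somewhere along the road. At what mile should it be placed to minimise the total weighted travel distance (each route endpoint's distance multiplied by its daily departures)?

x = 44

For a sum of weighted absolute distances on a line, the optimum is the weighted median (not the mean). Total weight W = 327; half-weight = 163.5.
Sort by position and accumulate weight:
  mile 1 (N1, w=10) → cum 10
  mile 18 (N2, w=75) → cum 85
  mile 19 (N3, w=12) → cum 97
  mile 44 (N4, w=110) → cum 207  ≥ 163.5 → median here
  mile 58 (N5, w=120) → cum 327
Optimal location: mile 44.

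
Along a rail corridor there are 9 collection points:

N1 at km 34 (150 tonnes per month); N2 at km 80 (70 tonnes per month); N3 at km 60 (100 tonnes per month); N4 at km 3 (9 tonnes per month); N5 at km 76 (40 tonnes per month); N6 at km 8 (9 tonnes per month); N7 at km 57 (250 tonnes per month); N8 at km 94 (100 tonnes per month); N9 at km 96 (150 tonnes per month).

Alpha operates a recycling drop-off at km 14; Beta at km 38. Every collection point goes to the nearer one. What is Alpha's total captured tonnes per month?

The indifferent point is the midpoint (14+38)/2 = 26; collection points left of it (closer to Alpha at 14) go to Alpha, those right go to Beta.
  N4 at 3 (w=9) → Alpha
  N6 at 8 (w=9) → Alpha
  N1 at 34 (w=150) → Beta
  N7 at 57 (w=250) → Beta
  N3 at 60 (w=100) → Beta
  N5 at 76 (w=40) → Beta
  N2 at 80 (w=70) → Beta
  N8 at 94 (w=100) → Beta
  N9 at 96 (w=150) → Beta
Alpha captures 18; Beta captures 860.

18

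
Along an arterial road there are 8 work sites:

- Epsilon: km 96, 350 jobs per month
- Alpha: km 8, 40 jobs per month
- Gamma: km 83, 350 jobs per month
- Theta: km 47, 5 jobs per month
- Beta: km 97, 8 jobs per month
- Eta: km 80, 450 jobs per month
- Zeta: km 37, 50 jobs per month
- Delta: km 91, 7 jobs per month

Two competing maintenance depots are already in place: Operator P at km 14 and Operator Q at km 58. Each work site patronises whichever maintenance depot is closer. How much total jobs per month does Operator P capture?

The indifferent point is the midpoint (14+58)/2 = 36; work sites left of it (closer to Operator P at 14) go to Operator P, those right go to Operator Q.
  Alpha at 8 (w=40) → Operator P
  Zeta at 37 (w=50) → Operator Q
  Theta at 47 (w=5) → Operator Q
  Eta at 80 (w=450) → Operator Q
  Gamma at 83 (w=350) → Operator Q
  Delta at 91 (w=7) → Operator Q
  Epsilon at 96 (w=350) → Operator Q
  Beta at 97 (w=8) → Operator Q
Operator P captures 40; Operator Q captures 1220.

40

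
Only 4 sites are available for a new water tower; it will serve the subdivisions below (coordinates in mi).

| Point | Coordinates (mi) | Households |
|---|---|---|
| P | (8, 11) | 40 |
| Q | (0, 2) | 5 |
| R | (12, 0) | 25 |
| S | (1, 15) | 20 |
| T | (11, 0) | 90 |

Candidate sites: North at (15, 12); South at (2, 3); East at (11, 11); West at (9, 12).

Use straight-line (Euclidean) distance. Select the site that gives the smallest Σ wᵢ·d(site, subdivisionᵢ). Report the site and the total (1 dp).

Total weighted distance at each candidate:
  North (15, 12): total = 2107.0
  South (2, 3): total = 1766.8
  East (11, 11): total = 1672.6
  West (9, 12): total = 1698.8
Minimum is at East with total 1672.6 mi.

East, total 1672.6 mi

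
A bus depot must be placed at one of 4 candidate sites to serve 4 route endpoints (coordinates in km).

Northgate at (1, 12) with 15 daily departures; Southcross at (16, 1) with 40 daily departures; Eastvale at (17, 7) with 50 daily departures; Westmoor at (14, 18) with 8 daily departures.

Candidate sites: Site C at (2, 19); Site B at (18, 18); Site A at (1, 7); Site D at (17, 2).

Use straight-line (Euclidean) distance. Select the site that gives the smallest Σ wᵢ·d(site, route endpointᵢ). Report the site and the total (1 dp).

Site D, total 719.8 km

Total weighted distance at each candidate:
  Site C (2, 19): total = 2075.0
  Site B (18, 18): total = 1539.4
  Site A (1, 7): total = 1657.5
  Site D (17, 2): total = 719.8
Minimum is at Site D with total 719.8 km.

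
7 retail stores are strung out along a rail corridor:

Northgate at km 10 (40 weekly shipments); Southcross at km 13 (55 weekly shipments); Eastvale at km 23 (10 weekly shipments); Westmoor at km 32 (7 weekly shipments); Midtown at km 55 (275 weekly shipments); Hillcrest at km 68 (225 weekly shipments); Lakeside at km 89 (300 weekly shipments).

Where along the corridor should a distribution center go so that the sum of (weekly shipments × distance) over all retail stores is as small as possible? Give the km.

x = 68

For a sum of weighted absolute distances on a line, the optimum is the weighted median (not the mean). Total weight W = 912; half-weight = 456.
Sort by position and accumulate weight:
  km 10 (Northgate, w=40) → cum 40
  km 13 (Southcross, w=55) → cum 95
  km 23 (Eastvale, w=10) → cum 105
  km 32 (Westmoor, w=7) → cum 112
  km 55 (Midtown, w=275) → cum 387
  km 68 (Hillcrest, w=225) → cum 612  ≥ 456 → median here
  km 89 (Lakeside, w=300) → cum 912
Optimal location: km 68.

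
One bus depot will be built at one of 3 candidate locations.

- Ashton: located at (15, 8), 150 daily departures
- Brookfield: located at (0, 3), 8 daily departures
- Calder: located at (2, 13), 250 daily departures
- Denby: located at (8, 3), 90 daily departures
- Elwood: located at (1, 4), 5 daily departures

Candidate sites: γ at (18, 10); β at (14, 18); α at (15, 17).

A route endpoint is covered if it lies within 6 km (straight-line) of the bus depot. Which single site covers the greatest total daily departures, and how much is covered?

γ, covering 150

Coverage radius r = 6 km; a point is covered iff (Δx)²+(Δy)² ≤ 6² = 36.
  γ (18, 10): covers {Ashton} → 150
  β (14, 18): covers {none} → 0
  α (15, 17): covers {none} → 0
Maximum coverage at γ: 150 daily departures.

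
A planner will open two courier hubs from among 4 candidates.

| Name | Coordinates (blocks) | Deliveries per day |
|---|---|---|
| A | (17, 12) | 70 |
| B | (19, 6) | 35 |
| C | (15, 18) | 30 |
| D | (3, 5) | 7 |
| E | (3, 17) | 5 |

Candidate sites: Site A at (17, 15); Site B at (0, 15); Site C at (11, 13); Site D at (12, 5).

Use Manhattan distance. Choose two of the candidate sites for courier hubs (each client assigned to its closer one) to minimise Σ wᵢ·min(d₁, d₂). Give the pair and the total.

Evaluate every pair (each demand assigned to the nearer of the two):
  {Site A, Site D}: total = 783
  {Site A, Site B}: total = 861
  {Site A, Site C}: total = 917
  {Site C, Site D}: total = 1163
  {Site B, Site C}: total = 1401
  {Site B, Site D}: total = 1688
Best pair: {Site A, Site D} with total 783.

{Site A, Site D}, total 783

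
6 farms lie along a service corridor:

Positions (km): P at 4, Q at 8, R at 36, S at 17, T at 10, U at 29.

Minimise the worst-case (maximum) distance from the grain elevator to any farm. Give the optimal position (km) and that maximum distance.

location 20, max distance 16

The 1-center on a line is the midpoint of the two extreme points: leftmost at 4, rightmost at 36.
Optimal location = (4 + 36)/2 = 20; maximum distance = (36 − 4)/2 = 16.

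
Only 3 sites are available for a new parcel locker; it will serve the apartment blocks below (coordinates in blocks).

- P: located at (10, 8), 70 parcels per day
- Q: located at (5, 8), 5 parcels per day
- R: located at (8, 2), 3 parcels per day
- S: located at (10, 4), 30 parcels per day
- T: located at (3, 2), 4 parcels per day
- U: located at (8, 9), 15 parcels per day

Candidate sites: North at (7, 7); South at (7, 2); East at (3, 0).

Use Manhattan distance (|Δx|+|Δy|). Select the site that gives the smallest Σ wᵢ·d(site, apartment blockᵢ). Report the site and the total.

North, total 574 blocks

Total weighted distance at each candidate:
  North (7, 7): total = 574
  South (7, 2): total = 959
  East (3, 0): total = 1669
Minimum is at North with total 574 blocks.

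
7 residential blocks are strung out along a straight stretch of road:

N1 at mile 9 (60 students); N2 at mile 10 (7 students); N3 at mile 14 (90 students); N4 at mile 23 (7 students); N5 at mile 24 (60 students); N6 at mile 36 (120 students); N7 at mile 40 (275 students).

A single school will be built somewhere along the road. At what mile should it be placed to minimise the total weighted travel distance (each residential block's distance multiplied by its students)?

x = 36

For a sum of weighted absolute distances on a line, the optimum is the weighted median (not the mean). Total weight W = 619; half-weight = 309.5.
Sort by position and accumulate weight:
  mile 9 (N1, w=60) → cum 60
  mile 10 (N2, w=7) → cum 67
  mile 14 (N3, w=90) → cum 157
  mile 23 (N4, w=7) → cum 164
  mile 24 (N5, w=60) → cum 224
  mile 36 (N6, w=120) → cum 344  ≥ 309.5 → median here
  mile 40 (N7, w=275) → cum 619
Optimal location: mile 36.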